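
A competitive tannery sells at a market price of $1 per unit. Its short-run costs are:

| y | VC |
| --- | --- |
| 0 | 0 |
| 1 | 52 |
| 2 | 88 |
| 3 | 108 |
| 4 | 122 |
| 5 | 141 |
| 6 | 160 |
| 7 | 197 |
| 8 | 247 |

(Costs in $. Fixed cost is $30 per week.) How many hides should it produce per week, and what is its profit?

y = 0 (shut down); profit = -$30

Tabulate TR − TC: y=0: -30; y=1: -81; y=2: -116; y=3: -135; y=4: -148; y=5: -166; y=6: -184; y=7: -220; y=8: -269.
Profit is highest at y = 0. Equivalently, the lowest AVC in the table is 160/6 ≈ $26.67 at y = 6, and P = $1 falls below it — price never covers variable cost, so the firm shuts down and loses only its fixed cost.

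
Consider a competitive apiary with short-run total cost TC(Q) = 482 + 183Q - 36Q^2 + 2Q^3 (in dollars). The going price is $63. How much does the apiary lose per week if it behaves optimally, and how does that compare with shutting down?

Profit = -$82 at Q = 10

AVC = 183 - 36Q + 2Q^2 has its minimum $21 at Q = 9; price $63 clears that bar, so the firm operates.
With MC = 183 - 72Q + 6Q^2, P = MC on the upward-sloping part at Q* = 10.
TR = 63·10 = 630. TC = 482 + 230 = 712. Profit = 630 − 712 = -$82.
That loss of $82 beats the $482 the firm would lose by shutting down; producing recovers $400 of fixed cost.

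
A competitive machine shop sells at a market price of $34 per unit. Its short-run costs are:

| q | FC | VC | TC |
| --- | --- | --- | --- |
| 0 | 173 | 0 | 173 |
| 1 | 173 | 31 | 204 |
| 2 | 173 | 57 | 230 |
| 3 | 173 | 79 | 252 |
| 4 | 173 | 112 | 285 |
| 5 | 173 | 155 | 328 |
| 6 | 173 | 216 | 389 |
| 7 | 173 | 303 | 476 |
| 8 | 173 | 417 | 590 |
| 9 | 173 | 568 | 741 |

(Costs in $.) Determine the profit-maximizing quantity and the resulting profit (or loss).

Profit at each row (π = 34q − TC): q=0: -173; q=1: -170; q=2: -162; q=3: -150; q=4: -149; q=5: -158; q=6: -185; q=7: -238; q=8: -318; q=9: -435.
Profit is maximized at q = 4. AVC there is 112/4 = $28 ≤ P, so producing beats shutting down (which would give -$173).

q = 4; profit = -$149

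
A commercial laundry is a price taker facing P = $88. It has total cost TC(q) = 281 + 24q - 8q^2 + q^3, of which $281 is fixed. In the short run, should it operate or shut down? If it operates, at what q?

Produce at q = 8

Variable cost is VC = 24q - 8q^2 + q^3, so AVC = VC/q = 24 - 8q + q^2 and MC = dTC/dq = 24 - 16q + 3q^2.
AVC is minimized where dAVC/dq = -8 + 2q = 0, at q = 4; min AVC = 24 - 8·4 + 4^2 = $8.
P = $88 exceeds min AVC = $8, so the firm stays open.
Set P = MC: 88 = 24 - 16q + 3q^2 → -64 - 16q + 3q^2 = 0. The roots are q = -8/3 and q = 8; the profit-maximizing output is on the rising part of MC, so q* = 8.
Check: AVC at q = 8 is $24 ≤ P, so revenue covers variable cost.
Profit = P·q − TC = 88·8 − 473 = $231.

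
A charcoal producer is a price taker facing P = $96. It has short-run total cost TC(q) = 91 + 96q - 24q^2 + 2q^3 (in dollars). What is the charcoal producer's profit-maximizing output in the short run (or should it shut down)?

Produce at q = 8

From TC, MC = TC'(q) = 96 - 48q + 6q^2 and AVC = VC/q = 96 - 24q + 2q^2.
The AVC parabola has its vertex at q = 24/4 = 6, where AVC = 96 - 24·6 + 2·6^2 = $24.
P = $96 exceeds min AVC = $24, so the firm stays open.
Solving P = MC: -48q + 6q^2 = 0 ⇒ q = 0 or 8. On the upward-sloping branch, q* = 8.
Check: AVC at q = 8 is $32 ≤ P, so revenue covers variable cost.
Profit = P·q − TC = 96·8 − 347 = $421.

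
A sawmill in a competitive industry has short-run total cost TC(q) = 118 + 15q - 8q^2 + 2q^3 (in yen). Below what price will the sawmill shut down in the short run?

The firm shuts down when price falls below the minimum of average variable cost. AVC = VC/q = 15 - 8q + 2q^2.
At the minimum of AVC, MC = AVC. MC = 15 - 16q + 6q^2; setting MC = AVC gives 4q^2 - 8q = 0, so q = 2. min AVC = 7.
So the shutdown price is ¥7.

¥7 per unit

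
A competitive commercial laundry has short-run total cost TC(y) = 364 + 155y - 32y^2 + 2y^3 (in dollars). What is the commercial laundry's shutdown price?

Short-run supply begins at min AVC. From VC = 155y - 32y^2 + 2y^3, AVC = 155 - 32y + 2y^2.
At the minimum of AVC, MC = AVC. MC = 155 - 64y + 6y^2; setting MC = AVC gives 4y^2 - 32y = 0, so y = 8. min AVC = 27.
For P < $27 the firm produces nothing.

$27 per unit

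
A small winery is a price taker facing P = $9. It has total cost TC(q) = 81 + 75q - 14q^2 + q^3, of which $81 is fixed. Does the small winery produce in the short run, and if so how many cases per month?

Variable cost is VC = 75q - 14q^2 + q^3, so AVC = VC/q = 75 - 14q + q^2 and MC = dTC/dq = 75 - 28q + 3q^2.
The AVC parabola has its vertex at q = 14/2 = 7, where AVC = 75 - 14·7 + 7^2 = $26.
With P < min AVC ($9 < $26), every unit sold adds to the loss.
Shutting down limits the loss to fixed cost, $81.

Shut down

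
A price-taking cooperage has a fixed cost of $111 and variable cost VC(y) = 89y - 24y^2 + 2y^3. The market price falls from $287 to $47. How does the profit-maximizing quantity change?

AVC = 89 - 24y + 2y^2, minimized at y = 6 where min AVC = $17. MC = 89 - 48y + 6y^2.
At P = $287 ≥ min AVC, set P = MC on the rising branch: y = 11.
At P = $47 ≥ min AVC, set P = MC: y = 7. The firm stays open but cuts output.

Output falls from 11 to 7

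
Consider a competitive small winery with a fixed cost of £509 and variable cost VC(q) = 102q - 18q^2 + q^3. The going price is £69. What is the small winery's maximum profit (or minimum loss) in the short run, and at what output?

AVC = 102 - 18q + q^2 has its minimum £21 at q = 9; price £69 clears that bar, so the firm operates.
With MC = 102 - 36q + 3q^2, P = MC on the upward-sloping part at q* = 11.
TR = 69·11 = 759. TC = 509 + 275 = 784. Profit = 759 − 784 = -£25.
Shutting down would mean losing the fixed cost of £509, so operating at a loss of £25 is better by £484.

Profit = -£25 at q = 11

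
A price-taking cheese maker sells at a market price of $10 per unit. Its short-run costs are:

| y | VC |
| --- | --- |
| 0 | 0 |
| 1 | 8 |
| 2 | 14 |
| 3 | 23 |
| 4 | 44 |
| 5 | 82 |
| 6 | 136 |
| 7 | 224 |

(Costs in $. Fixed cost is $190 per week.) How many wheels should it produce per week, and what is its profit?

y = 3; profit = -$183

Profit at each row (π = 10y − TC): y=0: -190; y=1: -188; y=2: -184; y=3: -183; y=4: -194; y=5: -222; y=6: -266; y=7: -344.
Profit is maximized at y = 3. AVC there is 23/3 = $7.67 ≤ P, so producing beats shutting down (which would give -$190).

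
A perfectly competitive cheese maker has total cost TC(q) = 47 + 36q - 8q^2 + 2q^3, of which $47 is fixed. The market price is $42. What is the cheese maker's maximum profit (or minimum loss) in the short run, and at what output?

Profit = -$11 at q = 3

AVC = 36 - 8q + 2q^2 has its minimum $28 at q = 2; price $42 clears that bar, so the firm operates.
With MC = 36 - 16q + 6q^2, P = MC on the upward-sloping part at q* = 3.
TR = 42·3 = 126. TC = 47 + 90 = 137. Profit = 126 − 137 = -$11.
Shutting down would mean losing the fixed cost of $47, so operating at a loss of $11 is better by $36.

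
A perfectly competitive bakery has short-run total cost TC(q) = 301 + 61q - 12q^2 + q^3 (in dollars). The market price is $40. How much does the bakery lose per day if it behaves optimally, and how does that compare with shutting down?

AVC = 61 - 12q + q^2 has its minimum $25 at q = 6; price $40 clears that bar, so the firm operates.
MC = 61 - 24q + 3q^2. Setting P = MC and taking the root on the rising branch gives q* = 7.
TR = 40·7 = 280. TC = 301 + 182 = 483. Profit = 280 − 483 = -$203.
That loss of $203 beats the $301 the firm would lose by shutting down; producing recovers $98 of fixed cost.

Profit = -$203 at q = 7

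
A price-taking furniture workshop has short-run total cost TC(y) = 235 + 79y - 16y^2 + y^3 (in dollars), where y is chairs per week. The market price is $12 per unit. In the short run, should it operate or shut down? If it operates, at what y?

Shut down

Strip out fixed cost: VC = 79y - 16y^2 + y^3. Then AVC = 79 - 16y + y^2 and MC = 79 - 32y + 3y^2.
The AVC parabola has its vertex at y = 16/2 = 8, where AVC = 79 - 16·8 + 8^2 = $15.
Since P = $12 < min AVC = $15, price fails to cover variable cost at any output.
Shutting down limits the loss to fixed cost, $235.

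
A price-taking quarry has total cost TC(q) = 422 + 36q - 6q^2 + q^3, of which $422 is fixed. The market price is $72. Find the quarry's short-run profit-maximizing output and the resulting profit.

AVC = 36 - 6q + q^2 has its minimum $27 at q = 3; price $72 clears that bar, so the firm operates.
MC = 36 - 12q + 3q^2. Setting P = MC and taking the root on the rising branch gives q* = 6.
TR = 72·6 = 432. TC = 422 + 216 = 638. Profit = 432 − 638 = -$206.
That loss of $206 beats the $422 the firm would lose by shutting down; producing recovers $216 of fixed cost.

Profit = -$206 at q = 6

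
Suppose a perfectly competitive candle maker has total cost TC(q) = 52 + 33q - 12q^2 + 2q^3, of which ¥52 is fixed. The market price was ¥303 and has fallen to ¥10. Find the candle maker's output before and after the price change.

MC = 33 - 24q + 6q^2; the shutdown threshold is min AVC = ¥15 (at q = 3).
At P = ¥303 ≥ min AVC, set P = MC on the rising branch: q = 9.
At P = ¥10 < min AVC = ¥15, price no longer covers variable cost at any output, so the firm shuts down: q = 0.

Output falls from 9 to 0 (the firm shuts down)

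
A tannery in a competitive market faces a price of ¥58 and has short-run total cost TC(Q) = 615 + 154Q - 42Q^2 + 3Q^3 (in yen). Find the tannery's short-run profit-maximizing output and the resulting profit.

Profit = -¥231 at Q = 8

AVC = 154 - 42Q + 3Q^2; min AVC = ¥7 at Q = 7. Since P = ¥58 ≥ min AVC, the firm produces.
With MC = 154 - 84Q + 9Q^2, P = MC on the upward-sloping part at Q* = 8.
TR = 58·8 = 464. TC = 615 + 80 = 695. Profit = 464 − 695 = -¥231.
That loss of ¥231 beats the ¥615 the firm would lose by shutting down; producing recovers ¥384 of fixed cost.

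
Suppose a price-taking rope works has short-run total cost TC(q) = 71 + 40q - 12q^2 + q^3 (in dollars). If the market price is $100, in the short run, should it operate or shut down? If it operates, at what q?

Variable cost is VC = 40q - 12q^2 + q^3, so AVC = VC/q = 40 - 12q + q^2 and MC = dTC/dq = 40 - 24q + 3q^2.
The AVC parabola has its vertex at q = 12/2 = 6, where AVC = 40 - 12·6 + 6^2 = $4.
P = $100 exceeds min AVC = $4, so the firm stays open.
Set P = MC: 100 = 40 - 24q + 3q^2 → -60 - 24q + 3q^2 = 0. The roots are q = -2 and q = 10; the profit-maximizing output is on the rising part of MC, so q* = 10.
Check: AVC at q = 10 is $20 ≤ P, so revenue covers variable cost.
Profit = P·q − TC = 100·10 − 271 = $729.

Produce at q = 10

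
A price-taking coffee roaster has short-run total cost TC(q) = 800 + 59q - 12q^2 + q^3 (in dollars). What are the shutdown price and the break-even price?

Shutdown price = min AVC. AVC = 59 - 12q + q^2, with vertex at q = 6 and minimum $23.
ATC = 800/q + 59 - 12q + q^2. Setting dATC/dq = −800/q^2 − 12 + 2q = 0 gives q = 10 (since 2·10^3 − 12·10^2 = 800).
min ATC = 800/10 + 59 − 12·10 + 10^2 = $119. That is the break-even price.
Between these two prices the firm operates at a loss; above $119 it earns a profit.

Shutdown price = $23; break-even price = $119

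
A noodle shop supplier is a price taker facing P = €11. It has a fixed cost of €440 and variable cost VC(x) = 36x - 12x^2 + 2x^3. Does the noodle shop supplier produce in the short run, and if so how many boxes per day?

Variable cost is VC = 36x - 12x^2 + 2x^3, so AVC = VC/x = 36 - 12x + 2x^2 and MC = dTC/dx = 36 - 24x + 6x^2.
AVC is minimized where dAVC/dx = -12 + 4x = 0, at x = 3; min AVC = 36 - 12·3 + 2·3^2 = €18.
With P < min AVC (€11 < €18), every unit sold adds to the loss.
Best response: produce nothing and absorb the €440 fixed cost.

Shut down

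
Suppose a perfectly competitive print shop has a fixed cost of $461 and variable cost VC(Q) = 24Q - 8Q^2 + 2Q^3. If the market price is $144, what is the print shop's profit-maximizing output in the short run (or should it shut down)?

From TC, MC = TC'(Q) = 24 - 16Q + 6Q^2 and AVC = VC/Q = 24 - 8Q + 2Q^2.
The AVC parabola has its vertex at Q = 8/4 = 2, where AVC = 24 - 8·2 + 2·2^2 = $16.
Because $144 ≥ $16, revenue can cover variable cost; the firm operates.
Set P = MC: 144 = 24 - 16Q + 6Q^2 → -120 - 16Q + 6Q^2 = 0. The roots are Q = -10/3 and Q = 6; the profit-maximizing output is on the rising part of MC, so Q* = 6.
Check: AVC at Q = 6 is $48 ≤ P, so revenue covers variable cost.
Profit = P·Q − TC = 144·6 − 749 = $115.

Produce at Q = 6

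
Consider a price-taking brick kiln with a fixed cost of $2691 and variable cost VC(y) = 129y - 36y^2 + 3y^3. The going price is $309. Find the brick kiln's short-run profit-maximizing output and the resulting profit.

AVC = 129 - 36y + 3y^2; min AVC = $21 at y = 6. Since P = $309 ≥ min AVC, the firm produces.
MC = 129 - 72y + 9y^2. Setting P = MC and taking the root on the rising branch gives y* = 10.
TR = 309·10 = 3090. TC = 2691 + 690 = 3381. Profit = 3090 − 3381 = -$291.
Shutting down would mean losing the fixed cost of $2691, so operating at a loss of $291 is better by $2400.

Profit = -$291 at y = 10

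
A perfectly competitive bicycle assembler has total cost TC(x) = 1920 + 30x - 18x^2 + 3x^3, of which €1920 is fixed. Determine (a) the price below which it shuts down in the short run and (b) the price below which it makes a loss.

Shutdown price = €3; break-even price = €318

AVC = 30 - 18x + 3x^2; minimized at x = 3, giving min AVC = €3. That is the shutdown price.
ATC = 1920/x + 30 - 18x + 3x^2. Setting dATC/dx = −1920/x^2 − 18 + 6x = 0 gives x = 8 (since 6·8^3 − 18·8^2 = 1920).
min ATC = 1920/8 + 30 − 18·8 + 3·8^2 = €318. That is the break-even price.
Between these two prices the firm operates at a loss; above €318 it earns a profit.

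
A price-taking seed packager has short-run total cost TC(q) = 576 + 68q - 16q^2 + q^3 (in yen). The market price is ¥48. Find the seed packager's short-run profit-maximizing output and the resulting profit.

AVC = 68 - 16q + q^2; min AVC = ¥4 at q = 8. Since P = ¥48 ≥ min AVC, the firm produces.
MC = 68 - 32q + 3q^2. Setting P = MC and taking the root on the rising branch gives q* = 10.
TR = 48·10 = 480. TC = 576 + 80 = 656. Profit = 480 − 656 = -¥176.
By producing, the firm covers all variable cost plus ¥400 of fixed cost; shutting down would lose the full ¥576.

Profit = -¥176 at q = 10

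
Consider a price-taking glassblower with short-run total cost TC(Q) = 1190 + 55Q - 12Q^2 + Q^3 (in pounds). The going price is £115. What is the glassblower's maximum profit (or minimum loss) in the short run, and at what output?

AVC = 55 - 12Q + Q^2; min AVC = £19 at Q = 6. Since P = £115 ≥ min AVC, the firm produces.
With MC = 55 - 24Q + 3Q^2, P = MC on the upward-sloping part at Q* = 10.
TR = 115·10 = 1150. TC = 1190 + 350 = 1540. Profit = 1150 − 1540 = -£390.
That loss of £390 beats the £1190 the firm would lose by shutting down; producing recovers £800 of fixed cost.

Profit = -£390 at Q = 10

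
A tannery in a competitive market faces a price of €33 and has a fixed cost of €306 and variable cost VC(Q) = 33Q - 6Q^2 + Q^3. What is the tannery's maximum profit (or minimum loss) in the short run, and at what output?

Profit = -€274 at Q = 4

AVC = 33 - 6Q + Q^2 has its minimum €24 at Q = 3; price €33 clears that bar, so the firm operates.
MC = 33 - 12Q + 3Q^2. Setting P = MC and taking the root on the rising branch gives Q* = 4.
TR = 33·4 = 132. TC = 306 + 100 = 406. Profit = 132 − 406 = -€274.
Shutting down would mean losing the fixed cost of €306, so operating at a loss of €274 is better by €32.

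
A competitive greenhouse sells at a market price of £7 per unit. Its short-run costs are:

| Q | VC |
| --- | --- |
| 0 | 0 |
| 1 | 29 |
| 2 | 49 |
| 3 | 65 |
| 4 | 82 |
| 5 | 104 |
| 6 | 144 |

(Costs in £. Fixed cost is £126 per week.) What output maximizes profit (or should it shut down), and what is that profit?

Compute π = P·Q − TC at each output: Q=0: -126; Q=1: -148; Q=2: -161; Q=3: -170; Q=4: -180; Q=5: -195; Q=6: -228.
Profit is highest at Q = 0. Equivalently, the lowest AVC in the table is 82/4 ≈ £20.50 at Q = 4, and P = £7 falls below it — price never covers variable cost, so the firm shuts down and loses only its fixed cost.

Q = 0 (shut down); profit = -£126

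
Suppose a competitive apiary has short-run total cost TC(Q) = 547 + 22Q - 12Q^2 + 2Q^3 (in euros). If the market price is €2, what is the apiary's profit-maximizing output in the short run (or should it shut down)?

From TC, MC = TC'(Q) = 22 - 24Q + 6Q^2 and AVC = VC/Q = 22 - 12Q + 2Q^2.
AVC hits its minimum where MC = AVC, at Q = 3, giving min AVC = 22 - 12·3 + 2·3^2 = €4.
Since P = €2 < min AVC = €4, price fails to cover variable cost at any output.
Best response: produce nothing and absorb the €547 fixed cost.

Shut down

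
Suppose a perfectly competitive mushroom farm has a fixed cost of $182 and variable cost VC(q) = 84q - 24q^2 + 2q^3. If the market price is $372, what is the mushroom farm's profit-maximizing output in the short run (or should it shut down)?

From TC, MC = TC'(q) = 84 - 48q + 6q^2 and AVC = VC/q = 84 - 24q + 2q^2.
AVC is minimized where dAVC/dq = -24 + 4q = 0, at q = 6; min AVC = 84 - 24·6 + 2·6^2 = $12.
P = $372 exceeds min AVC = $12, so the firm stays open.
P = MC gives -288 - 48q + 6q^2 = 0, with roots -4 and 12. Take the larger (rising MC): q* = 12.
Check: AVC at q = 12 is $84 ≤ P, so revenue covers variable cost.
Profit = P·q − TC = 372·12 − 1190 = $3274.

Produce at q = 12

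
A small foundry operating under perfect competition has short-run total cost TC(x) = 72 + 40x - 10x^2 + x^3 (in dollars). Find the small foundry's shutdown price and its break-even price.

Shutdown price = min AVC. AVC = 40 - 10x + x^2, with vertex at x = 5 and minimum $15.
ATC = 72/x + 40 - 10x + x^2. Setting dATC/dx = −72/x^2 − 10 + 2x = 0 gives x = 6 (since 2·6^3 − 10·6^2 = 72).
min ATC = 72/6 + 40 − 10·6 + 6^2 = $28. That is the break-even price.
For $15 ≤ P < $28 the firm produces at a loss; below $15 it shuts down.

Shutdown price = $15; break-even price = $28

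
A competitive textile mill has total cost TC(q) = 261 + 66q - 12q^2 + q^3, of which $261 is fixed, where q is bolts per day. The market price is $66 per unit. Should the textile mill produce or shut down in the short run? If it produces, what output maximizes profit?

Variable cost is VC = 66q - 12q^2 + q^3, so AVC = VC/q = 66 - 12q + q^2 and MC = dTC/dq = 66 - 24q + 3q^2.
The AVC parabola has its vertex at q = 12/2 = 6, where AVC = 66 - 12·6 + 6^2 = $30.
P = $66 exceeds min AVC = $30, so the firm stays open.
Solving P = MC: -24q + 3q^2 = 0 ⇒ q = 0 or 8. On the upward-sloping branch, q* = 8.
Check: AVC at q = 8 is $34 ≤ P, so revenue covers variable cost.
Profit = P·q − TC = 66·8 − 533 = -$5, a loss, but smaller than the $261 fixed cost the firm would lose by shutting down.

Produce at q = 8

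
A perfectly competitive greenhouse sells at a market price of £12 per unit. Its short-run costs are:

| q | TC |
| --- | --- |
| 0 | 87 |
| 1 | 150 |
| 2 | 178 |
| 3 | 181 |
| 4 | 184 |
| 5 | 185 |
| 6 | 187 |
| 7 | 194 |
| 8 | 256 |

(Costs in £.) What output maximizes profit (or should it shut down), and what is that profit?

Profit at each row (π = 12q − TC): q=0: -87; q=1: -138; q=2: -154; q=3: -145; q=4: -136; q=5: -125; q=6: -115; q=7: -110; q=8: -160.
Profit is highest at q = 0. Equivalently, the lowest AVC in the table is 107/7 ≈ £15.29 at q = 7, and P = £12 falls below it — price never covers variable cost, so the firm shuts down and loses only its fixed cost.

q = 0 (shut down); profit = -£87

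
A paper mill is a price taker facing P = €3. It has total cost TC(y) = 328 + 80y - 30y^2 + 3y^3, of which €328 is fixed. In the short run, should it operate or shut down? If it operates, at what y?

From TC, MC = TC'(y) = 80 - 60y + 9y^2 and AVC = VC/y = 80 - 30y + 3y^2.
AVC hits its minimum where MC = AVC, at y = 5, giving min AVC = 80 - 30·5 + 3·5^2 = €5.
With P < min AVC (€3 < €5), every unit sold adds to the loss.
Best response: produce nothing and absorb the €328 fixed cost.

Shut down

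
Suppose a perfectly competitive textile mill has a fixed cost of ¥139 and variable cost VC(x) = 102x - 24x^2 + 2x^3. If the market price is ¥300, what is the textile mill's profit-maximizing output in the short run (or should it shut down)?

From TC, MC = TC'(x) = 102 - 48x + 6x^2 and AVC = VC/x = 102 - 24x + 2x^2.
The AVC parabola has its vertex at x = 24/4 = 6, where AVC = 102 - 24·6 + 2·6^2 = ¥30.
Because ¥300 ≥ ¥30, revenue can cover variable cost; the firm operates.
Set P = MC: 300 = 102 - 48x + 6x^2 → -198 - 48x + 6x^2 = 0. The roots are x = -3 and x = 11; the profit-maximizing output is on the rising part of MC, so x* = 11.
Check: AVC at x = 11 is ¥80 ≤ P, so revenue covers variable cost.
Profit = P·x − TC = 300·11 − 1019 = ¥2281.

Produce at x = 11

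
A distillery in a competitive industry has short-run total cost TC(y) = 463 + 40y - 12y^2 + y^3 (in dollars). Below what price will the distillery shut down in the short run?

$4 per unit

The shutdown price is the minimum of AVC. VC = 40y - 12y^2 + y^3, so AVC = 40 - 12y + y^2.
dAVC/dy = -12 + 2y = 0 gives y = 6. min AVC = 40 - 12·6 + 6^2 = 4.
The firm shuts down for any P below $4.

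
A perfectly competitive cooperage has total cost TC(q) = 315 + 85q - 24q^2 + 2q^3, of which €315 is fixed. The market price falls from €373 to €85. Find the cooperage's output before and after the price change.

MC = 85 - 48q + 6q^2; the shutdown threshold is min AVC = €13 (at q = 6).
With P = €373 above the shutdown price, P = MC gives q = 12.
At P = €85 ≥ min AVC, set P = MC: q = 8. The firm stays open but cuts output.

Output falls from 12 to 8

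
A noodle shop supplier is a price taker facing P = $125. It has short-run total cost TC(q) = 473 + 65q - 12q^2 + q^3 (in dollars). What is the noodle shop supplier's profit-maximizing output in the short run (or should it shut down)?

Strip out fixed cost: VC = 65q - 12q^2 + q^3. Then AVC = 65 - 12q + q^2 and MC = 65 - 24q + 3q^2.
AVC is minimized where dAVC/dq = -12 + 2q = 0, at q = 6; min AVC = 65 - 12·6 + 6^2 = $29.
Since P = $125 ≥ min AVC = $29, price covers variable cost and the firm should produce.
Solving P = MC: -60 - 24q + 3q^2 = 0 ⇒ q = -2 or 10. On the upward-sloping branch, q* = 10.
Check: AVC at q = 10 is $45 ≤ P, so revenue covers variable cost.
Profit = P·q − TC = 125·10 − 923 = $327.

Produce at q = 10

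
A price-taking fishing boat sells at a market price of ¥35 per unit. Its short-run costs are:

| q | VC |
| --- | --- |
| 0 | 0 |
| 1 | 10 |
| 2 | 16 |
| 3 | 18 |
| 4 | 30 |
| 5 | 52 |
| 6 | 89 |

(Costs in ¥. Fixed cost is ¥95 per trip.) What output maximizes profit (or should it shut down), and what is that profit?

q = 5; profit = ¥28

Compute π = P·q − TC at each output: q=0: -95; q=1: -70; q=2: -41; q=3: -8; q=4: 15; q=5: 28; q=6: 26.
Profit is maximized at q = 5. AVC there is 52/5 = ¥10.40 ≤ P, so producing beats shutting down (which would give -¥95).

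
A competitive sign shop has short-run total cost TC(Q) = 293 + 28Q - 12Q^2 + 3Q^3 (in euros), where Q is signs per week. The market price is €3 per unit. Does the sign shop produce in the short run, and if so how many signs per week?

From TC, MC = TC'(Q) = 28 - 24Q + 9Q^2 and AVC = VC/Q = 28 - 12Q + 3Q^2.
AVC is minimized where dAVC/dQ = -12 + 6Q = 0, at Q = 2; min AVC = 28 - 12·2 + 3·2^2 = €16.
P = €3 lies below min AVC = €16; no output level covers variable cost.
Best response: produce nothing and absorb the €293 fixed cost.

Shut down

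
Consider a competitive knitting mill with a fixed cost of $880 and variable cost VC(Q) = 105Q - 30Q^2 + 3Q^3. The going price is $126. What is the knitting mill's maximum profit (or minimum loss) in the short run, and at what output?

Profit = -$292 at Q = 7

AVC = 105 - 30Q + 3Q^2 has its minimum $30 at Q = 5; price $126 clears that bar, so the firm operates.
MC = 105 - 60Q + 9Q^2. Setting P = MC and taking the root on the rising branch gives Q* = 7.
TR = 126·7 = 882. TC = 880 + 294 = 1174. Profit = 882 − 1174 = -$292.
That loss of $292 beats the $880 the firm would lose by shutting down; producing recovers $588 of fixed cost.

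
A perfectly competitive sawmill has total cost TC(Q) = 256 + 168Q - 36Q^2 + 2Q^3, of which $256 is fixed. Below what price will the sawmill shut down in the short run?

$6 per unit

The shutdown price is the minimum of AVC. VC = 168Q - 36Q^2 + 2Q^3, so AVC = 168 - 36Q + 2Q^2.
At the minimum of AVC, MC = AVC. MC = 168 - 72Q + 6Q^2; setting MC = AVC gives 4Q^2 - 36Q = 0, so Q = 9. min AVC = 6.
The firm shuts down for any P below $6.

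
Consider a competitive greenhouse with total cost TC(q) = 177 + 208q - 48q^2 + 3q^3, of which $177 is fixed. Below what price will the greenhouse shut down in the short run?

Short-run supply begins at min AVC. From VC = 208q - 48q^2 + 3q^3, AVC = 208 - 48q + 3q^2.
At the minimum of AVC, MC = AVC. MC = 208 - 96q + 9q^2; setting MC = AVC gives 6q^2 - 48q = 0, so q = 8. min AVC = 16.
So the shutdown price is $16.

$16 per unit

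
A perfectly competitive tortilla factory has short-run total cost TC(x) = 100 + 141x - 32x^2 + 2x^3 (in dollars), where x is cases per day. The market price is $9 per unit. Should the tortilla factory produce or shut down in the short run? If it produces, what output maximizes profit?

Shut down

Variable cost is VC = 141x - 32x^2 + 2x^3, so AVC = VC/x = 141 - 32x + 2x^2 and MC = dTC/dx = 141 - 64x + 6x^2.
AVC hits its minimum where MC = AVC, at x = 8, giving min AVC = 141 - 32·8 + 2·8^2 = $13.
Since P = $9 < min AVC = $13, price fails to cover variable cost at any output.
Shutting down limits the loss to fixed cost, $100.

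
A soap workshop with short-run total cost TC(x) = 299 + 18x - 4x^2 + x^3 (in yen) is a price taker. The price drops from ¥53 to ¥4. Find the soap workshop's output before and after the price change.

AVC = 18 - 4x + x^2, minimized at x = 2 where min AVC = ¥14. MC = 18 - 8x + 3x^2.
With P = ¥53 above the shutdown price, P = MC gives x = 5.
At P = ¥4 < min AVC = ¥14, price no longer covers variable cost at any output, so the firm shuts down: x = 0.

Output falls from 5 to 0 (the firm shuts down)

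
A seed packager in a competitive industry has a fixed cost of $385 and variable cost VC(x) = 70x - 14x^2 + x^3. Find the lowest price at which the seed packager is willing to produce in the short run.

The firm shuts down when price falls below the minimum of average variable cost. AVC = VC/x = 70 - 14x + x^2.
At the minimum of AVC, MC = AVC. MC = 70 - 28x + 3x^2; setting MC = AVC gives 2x^2 - 14x = 0, so x = 7. min AVC = 21.
So the shutdown price is $21.

$21 per unit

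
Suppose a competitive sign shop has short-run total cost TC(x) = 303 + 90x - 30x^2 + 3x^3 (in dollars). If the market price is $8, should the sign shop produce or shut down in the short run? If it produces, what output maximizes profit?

Variable cost is VC = 90x - 30x^2 + 3x^3, so AVC = VC/x = 90 - 30x + 3x^2 and MC = dTC/dx = 90 - 60x + 9x^2.
AVC hits its minimum where MC = AVC, at x = 5, giving min AVC = 90 - 30·5 + 3·5^2 = $15.
With P < min AVC ($8 < $15), every unit sold adds to the loss.
Best response: produce nothing and absorb the $303 fixed cost.

Shut down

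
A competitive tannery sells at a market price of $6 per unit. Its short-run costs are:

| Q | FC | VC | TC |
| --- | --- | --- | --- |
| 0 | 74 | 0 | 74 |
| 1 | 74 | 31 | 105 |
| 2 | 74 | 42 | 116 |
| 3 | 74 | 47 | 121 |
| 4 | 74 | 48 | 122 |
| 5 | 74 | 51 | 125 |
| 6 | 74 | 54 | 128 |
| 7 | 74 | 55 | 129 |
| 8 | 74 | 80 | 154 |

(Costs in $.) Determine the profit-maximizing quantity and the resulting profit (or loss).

Profit at each row (π = 6Q − TC): Q=0: -74; Q=1: -99; Q=2: -104; Q=3: -103; Q=4: -98; Q=5: -95; Q=6: -92; Q=7: -87; Q=8: -106.
Profit is highest at Q = 0. Equivalently, the lowest AVC in the table is 55/7 ≈ $7.86 at Q = 7, and P = $6 falls below it — price never covers variable cost, so the firm shuts down and loses only its fixed cost.

Q = 0 (shut down); profit = -$74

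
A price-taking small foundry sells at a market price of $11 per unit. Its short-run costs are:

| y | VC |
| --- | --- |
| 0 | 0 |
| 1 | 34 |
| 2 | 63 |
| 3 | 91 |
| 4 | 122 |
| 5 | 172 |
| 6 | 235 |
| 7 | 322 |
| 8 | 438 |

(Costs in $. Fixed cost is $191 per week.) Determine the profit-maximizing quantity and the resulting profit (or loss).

Tabulate TR − TC: y=0: -191; y=1: -214; y=2: -232; y=3: -249; y=4: -269; y=5: -308; y=6: -360; y=7: -436; y=8: -541.
Profit is highest at y = 0. Equivalently, the lowest AVC in the table is 91/3 ≈ $30.33 at y = 3, and P = $11 falls below it — price never covers variable cost, so the firm shuts down and loses only its fixed cost.

y = 0 (shut down); profit = -$191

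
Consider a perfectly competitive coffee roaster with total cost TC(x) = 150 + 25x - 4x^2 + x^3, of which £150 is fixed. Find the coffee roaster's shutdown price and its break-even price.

Shutdown price = min AVC. AVC = 25 - 4x + x^2, with vertex at x = 2 and minimum £21.
ATC = 150/x + 25 - 4x + x^2. Setting dATC/dx = −150/x^2 − 4 + 2x = 0 gives x = 5 (since 2·5^3 − 4·5^2 = 150).
min ATC = 150/5 + 25 − 4·5 + 5^2 = £60. That is the break-even price.
For £21 ≤ P < £60 the firm produces at a loss; below £21 it shuts down.

Shutdown price = £21; break-even price = £60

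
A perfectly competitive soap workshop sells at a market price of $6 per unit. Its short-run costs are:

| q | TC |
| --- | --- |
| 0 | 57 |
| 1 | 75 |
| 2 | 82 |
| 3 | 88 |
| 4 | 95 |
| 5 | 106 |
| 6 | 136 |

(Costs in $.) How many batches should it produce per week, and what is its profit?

q = 0 (shut down); profit = -$57

Compute π = P·q − TC at each output: q=0: -57; q=1: -69; q=2: -70; q=3: -70; q=4: -71; q=5: -76; q=6: -100.
Profit is highest at q = 0. Equivalently, the lowest AVC in the table is 38/4 ≈ $9.50 at q = 4, and P = $6 falls below it — price never covers variable cost, so the firm shuts down and loses only its fixed cost.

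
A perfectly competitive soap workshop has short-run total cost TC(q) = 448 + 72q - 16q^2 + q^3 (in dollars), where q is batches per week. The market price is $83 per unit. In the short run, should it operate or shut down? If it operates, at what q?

From TC, MC = TC'(q) = 72 - 32q + 3q^2 and AVC = VC/q = 72 - 16q + q^2.
AVC hits its minimum where MC = AVC, at q = 8, giving min AVC = 72 - 16·8 + 8^2 = $8.
Because $83 ≥ $8, revenue can cover variable cost; the firm operates.
P = MC gives -11 - 32q + 3q^2 = 0, with roots -1/3 and 11. Take the larger (rising MC): q* = 11.
Check: AVC at q = 11 is $17 ≤ P, so revenue covers variable cost.
Profit = P·q − TC = 83·11 − 635 = $278.

Produce at q = 11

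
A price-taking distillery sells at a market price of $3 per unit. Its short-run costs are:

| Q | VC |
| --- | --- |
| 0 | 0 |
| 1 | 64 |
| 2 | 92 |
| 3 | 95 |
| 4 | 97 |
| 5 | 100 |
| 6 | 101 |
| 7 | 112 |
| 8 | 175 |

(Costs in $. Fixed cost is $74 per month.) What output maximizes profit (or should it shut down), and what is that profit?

Q = 0 (shut down); profit = -$74

Tabulate TR − TC: Q=0: -74; Q=1: -135; Q=2: -160; Q=3: -160; Q=4: -159; Q=5: -159; Q=6: -157; Q=7: -165; Q=8: -225.
Profit is highest at Q = 0. Equivalently, the lowest AVC in the table is 112/7 ≈ $16 at Q = 7, and P = $3 falls below it — price never covers variable cost, so the firm shuts down and loses only its fixed cost.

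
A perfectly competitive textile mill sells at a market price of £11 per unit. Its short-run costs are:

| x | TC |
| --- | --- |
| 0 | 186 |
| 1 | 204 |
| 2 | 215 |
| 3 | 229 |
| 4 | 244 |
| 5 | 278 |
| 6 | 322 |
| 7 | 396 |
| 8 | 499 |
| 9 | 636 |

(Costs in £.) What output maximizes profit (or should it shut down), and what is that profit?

Compute π = P·x − TC at each output: x=0: -186; x=1: -193; x=2: -193; x=3: -196; x=4: -200; x=5: -223; x=6: -256; x=7: -319; x=8: -411; x=9: -537.
Profit is highest at x = 0. Equivalently, the lowest AVC in the table is 43/3 ≈ £14.33 at x = 3, and P = £11 falls below it — price never covers variable cost, so the firm shuts down and loses only its fixed cost.

x = 0 (shut down); profit = -£186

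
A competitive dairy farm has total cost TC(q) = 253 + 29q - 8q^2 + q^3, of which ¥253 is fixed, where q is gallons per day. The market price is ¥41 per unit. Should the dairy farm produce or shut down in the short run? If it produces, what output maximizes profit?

Produce at q = 6

From TC, MC = TC'(q) = 29 - 16q + 3q^2 and AVC = VC/q = 29 - 8q + q^2.
AVC hits its minimum where MC = AVC, at q = 4, giving min AVC = 29 - 8·4 + 4^2 = ¥13.
Since P = ¥41 ≥ min AVC = ¥13, price covers variable cost and the firm should produce.
P = MC gives -12 - 16q + 3q^2 = 0, with roots -2/3 and 6. Take the larger (rising MC): q* = 6.
Check: AVC at q = 6 is ¥17 ≤ P, so revenue covers variable cost.
Profit = P·q − TC = 41·6 − 355 = -¥109, a loss, but smaller than the ¥253 fixed cost the firm would lose by shutting down.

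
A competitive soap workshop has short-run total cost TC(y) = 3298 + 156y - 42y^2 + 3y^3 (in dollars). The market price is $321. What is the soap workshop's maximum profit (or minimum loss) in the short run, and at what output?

Profit = -$394 at y = 11

AVC = 156 - 42y + 3y^2; min AVC = $9 at y = 7. Since P = $321 ≥ min AVC, the firm produces.
With MC = 156 - 84y + 9y^2, P = MC on the upward-sloping part at y* = 11.
TR = 321·11 = 3531. TC = 3298 + 627 = 3925. Profit = 3531 − 3925 = -$394.
Shutting down would mean losing the fixed cost of $3298, so operating at a loss of $394 is better by $2904.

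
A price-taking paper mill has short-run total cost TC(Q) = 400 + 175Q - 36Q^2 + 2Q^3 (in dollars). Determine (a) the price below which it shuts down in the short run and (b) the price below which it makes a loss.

Shutdown price = $13; break-even price = $55

Shutdown price = min AVC. AVC = 175 - 36Q + 2Q^2, with vertex at Q = 9 and minimum $13.
ATC = 400/Q + 175 - 36Q + 2Q^2. Setting dATC/dQ = −400/Q^2 − 36 + 4Q = 0 gives Q = 10 (since 4·10^3 − 36·10^2 = 400).
min ATC = 400/10 + 175 − 36·10 + 2·10^2 = $55. That is the break-even price.
For $13 ≤ P < $55 the firm produces at a loss; below $13 it shuts down.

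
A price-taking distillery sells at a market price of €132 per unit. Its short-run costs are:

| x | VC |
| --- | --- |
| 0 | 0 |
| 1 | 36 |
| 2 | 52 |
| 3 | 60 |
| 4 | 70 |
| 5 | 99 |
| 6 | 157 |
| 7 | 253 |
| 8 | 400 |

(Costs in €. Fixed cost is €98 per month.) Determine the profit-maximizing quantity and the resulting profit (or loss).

x = 7; profit = €573

Compute π = P·x − TC at each output: x=0: -98; x=1: -2; x=2: 114; x=3: 238; x=4: 360; x=5: 463; x=6: 537; x=7: 573; x=8: 558.
Profit is maximized at x = 7. AVC there is 253/7 = €36.14 ≤ P, so producing beats shutting down (which would give -€98).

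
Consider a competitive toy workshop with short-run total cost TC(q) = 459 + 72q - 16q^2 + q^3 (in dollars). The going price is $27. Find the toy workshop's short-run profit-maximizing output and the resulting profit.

AVC = 72 - 16q + q^2 has its minimum $8 at q = 8; price $27 clears that bar, so the firm operates.
With MC = 72 - 32q + 3q^2, P = MC on the upward-sloping part at q* = 9.
TR = 27·9 = 243. TC = 459 + 81 = 540. Profit = 243 − 540 = -$297.
That loss of $297 beats the $459 the firm would lose by shutting down; producing recovers $162 of fixed cost.

Profit = -$297 at q = 9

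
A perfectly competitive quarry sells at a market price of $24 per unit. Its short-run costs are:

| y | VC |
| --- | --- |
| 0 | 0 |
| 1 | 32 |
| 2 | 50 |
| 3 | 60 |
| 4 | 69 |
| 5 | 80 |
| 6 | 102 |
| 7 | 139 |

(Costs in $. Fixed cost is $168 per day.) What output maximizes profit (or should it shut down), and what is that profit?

y = 6; profit = -$126

Profit at each row (π = 24y − TC): y=0: -168; y=1: -176; y=2: -170; y=3: -156; y=4: -141; y=5: -128; y=6: -126; y=7: -139.
Profit is maximized at y = 6. AVC there is 102/6 = $17 ≤ P, so producing beats shutting down (which would give -$168).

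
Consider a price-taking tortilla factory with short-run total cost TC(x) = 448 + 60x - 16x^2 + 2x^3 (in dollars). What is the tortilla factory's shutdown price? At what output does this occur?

Short-run supply begins at min AVC. From VC = 60x - 16x^2 + 2x^3, AVC = 60 - 16x + 2x^2.
dAVC/dx = -16 + 4x = 0 gives x = 4. min AVC = 60 - 16·4 + 2·4^2 = 28.
The firm shuts down for any P below $28.

$28 per unit, at x = 4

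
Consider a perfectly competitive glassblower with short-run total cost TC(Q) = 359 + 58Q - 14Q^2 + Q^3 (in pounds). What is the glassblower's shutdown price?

The firm shuts down when price falls below the minimum of average variable cost. AVC = VC/Q = 58 - 14Q + Q^2.
dAVC/dQ = -14 + 2Q = 0 gives Q = 7. min AVC = 58 - 14·7 + 7^2 = 9.
So the shutdown price is £9.

£9 per unit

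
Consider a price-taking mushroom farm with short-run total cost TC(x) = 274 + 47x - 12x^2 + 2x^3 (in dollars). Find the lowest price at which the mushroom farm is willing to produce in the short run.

$29 per unit

The shutdown price is the minimum of AVC. VC = 47x - 12x^2 + 2x^3, so AVC = 47 - 12x + 2x^2.
At the minimum of AVC, MC = AVC. MC = 47 - 24x + 6x^2; setting MC = AVC gives 4x^2 - 12x = 0, so x = 3. min AVC = 29.
The firm shuts down for any P below $29.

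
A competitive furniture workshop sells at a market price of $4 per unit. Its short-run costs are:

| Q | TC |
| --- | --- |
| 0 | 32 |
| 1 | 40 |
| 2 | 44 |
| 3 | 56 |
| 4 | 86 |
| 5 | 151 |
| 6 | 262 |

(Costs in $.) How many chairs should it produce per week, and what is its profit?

Tabulate TR − TC: Q=0: -32; Q=1: -36; Q=2: -36; Q=3: -44; Q=4: -70; Q=5: -131; Q=6: -238.
Profit is highest at Q = 0. Equivalently, the lowest AVC in the table is 12/2 ≈ $6 at Q = 2, and P = $4 falls below it — price never covers variable cost, so the firm shuts down and loses only its fixed cost.

Q = 0 (shut down); profit = -$32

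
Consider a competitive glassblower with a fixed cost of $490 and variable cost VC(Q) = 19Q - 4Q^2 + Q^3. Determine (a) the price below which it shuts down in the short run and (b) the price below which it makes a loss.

Shutdown price = $15; break-even price = $110

AVC = 19 - 4Q + Q^2; minimized at Q = 2, giving min AVC = $15. That is the shutdown price.
ATC = 490/Q + 19 - 4Q + Q^2. Setting dATC/dQ = −490/Q^2 − 4 + 2Q = 0 gives Q = 7 (since 2·7^3 − 4·7^2 = 490).
min ATC = 490/7 + 19 − 4·7 + 7^2 = $110. That is the break-even price.
For $15 ≤ P < $110 the firm produces at a loss; below $15 it shuts down.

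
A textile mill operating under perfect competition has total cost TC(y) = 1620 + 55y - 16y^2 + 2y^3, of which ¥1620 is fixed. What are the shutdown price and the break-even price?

Shutdown price = ¥23; break-even price = ¥253

AVC = 55 - 16y + 2y^2; minimized at y = 4, giving min AVC = ¥23. That is the shutdown price.
ATC = 1620/y + 55 - 16y + 2y^2. Setting dATC/dy = −1620/y^2 − 16 + 4y = 0 gives y = 9 (since 4·9^3 − 16·9^2 = 1620).
min ATC = 1620/9 + 55 − 16·9 + 2·9^2 = ¥253. That is the break-even price.
Between these two prices the firm operates at a loss; above ¥253 it earns a profit.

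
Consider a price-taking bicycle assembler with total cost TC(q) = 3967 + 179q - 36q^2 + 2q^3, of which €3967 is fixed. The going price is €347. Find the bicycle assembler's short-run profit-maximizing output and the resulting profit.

Profit = -€47 at q = 14

AVC = 179 - 36q + 2q^2 has its minimum €17 at q = 9; price €347 clears that bar, so the firm operates.
MC = 179 - 72q + 6q^2. Setting P = MC and taking the root on the rising branch gives q* = 14.
TR = 347·14 = 4858. TC = 3967 + 938 = 4905. Profit = 4858 − 4905 = -€47.
Shutting down would mean losing the fixed cost of €3967, so operating at a loss of €47 is better by €3920.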